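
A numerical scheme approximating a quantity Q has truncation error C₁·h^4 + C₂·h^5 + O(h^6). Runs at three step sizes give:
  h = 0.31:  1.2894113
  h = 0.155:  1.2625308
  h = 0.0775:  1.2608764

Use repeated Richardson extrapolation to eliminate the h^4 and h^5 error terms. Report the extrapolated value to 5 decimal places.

1.26077

First eliminate the h^4 term (factor 2^4 = 16):
  B₁ = (16·1.2625308 − 1.2894113)/15 = 1.2607388
  B₂ = (16·1.2608764 − 1.2625308)/15 = 1.2607661
Then eliminate the h^5 term (factor 2^5 = 32):
  (32·1.2607661 − 1.2607388)/31 = 1.2607670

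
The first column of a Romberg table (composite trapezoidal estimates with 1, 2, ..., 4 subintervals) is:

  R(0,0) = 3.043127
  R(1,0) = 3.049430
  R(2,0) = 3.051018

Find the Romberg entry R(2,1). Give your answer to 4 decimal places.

R(2,1) = (4·3.051018 − 3.049430) / 3 = 3.051547
(Column j=1 coincides with Simpson's rule on the same nodes.)

3.0515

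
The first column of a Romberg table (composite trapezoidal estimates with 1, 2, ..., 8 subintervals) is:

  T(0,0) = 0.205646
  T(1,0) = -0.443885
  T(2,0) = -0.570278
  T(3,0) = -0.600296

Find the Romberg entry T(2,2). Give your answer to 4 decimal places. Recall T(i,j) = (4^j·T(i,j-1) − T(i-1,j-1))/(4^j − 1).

-0.6092

Richardson extrapolation on the trapezoidal column (denominator 4−1=3):
T(1,1) = -0.443885 + (-0.443885 − 0.205646)/3 = -0.660395
T(2,1) = -0.570278 + (-0.570278 − (-0.443885))/3 = -0.612409
T(2,2) = -0.612409 + (-0.612409 − (-0.660395))/15 = -0.609210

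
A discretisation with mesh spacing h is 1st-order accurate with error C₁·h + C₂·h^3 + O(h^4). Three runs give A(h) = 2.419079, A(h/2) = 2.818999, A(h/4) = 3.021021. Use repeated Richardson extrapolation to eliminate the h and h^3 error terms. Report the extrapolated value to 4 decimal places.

First eliminate the h term (factor 2^1 = 2):
  B₁ = (2·2.818999 − 2.419079)/1 = 3.218919
  B₂ = (2·3.021021 − 2.818999)/1 = 3.223043
Then eliminate the h^3 term (factor 2^3 = 8):
  (8·3.223043 − 3.218919)/7 = 3.223632

3.2236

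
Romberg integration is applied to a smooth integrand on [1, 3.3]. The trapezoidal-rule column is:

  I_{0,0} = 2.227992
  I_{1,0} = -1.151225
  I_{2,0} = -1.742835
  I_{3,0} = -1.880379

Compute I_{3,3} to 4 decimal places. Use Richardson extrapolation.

Richardson extrapolation on the trapezoidal column (denominator 4−1=3):
I_{1,1} = -1.151225 + (-1.151225 − 2.227992)/3 = -2.277631
I_{2,1} = -1.742835 + (-1.742835 − (-1.151225))/3 = -1.940038
I_{3,1} = (4·(-1.880379) − (-1.742835)) / 3 = -1.926227
I_{2,2} = -1.940038 + (-1.940038 − (-2.277631))/15 = -1.917532
I_{3,2} = -1.926227 + (-1.926227 − (-1.940038))/15 = -1.925306
I_{3,3} = (64·(-1.925306) − (-1.917532)) / 63 = -1.925429

-1.9254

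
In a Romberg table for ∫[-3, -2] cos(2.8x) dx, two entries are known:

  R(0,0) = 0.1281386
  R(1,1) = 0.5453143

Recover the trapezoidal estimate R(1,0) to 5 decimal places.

From R(1,1) = (4·R(1,0) − R(0,0))/3, solve for R(1,0):
4·R(1,0) = 3·0.5453143 + 0.1281386 = 1.7640815
R(1,0) = 0.4410204

0.44102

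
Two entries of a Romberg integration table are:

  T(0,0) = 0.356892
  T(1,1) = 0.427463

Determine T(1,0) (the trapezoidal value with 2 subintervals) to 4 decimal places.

0.4098

From T(1,1) = (4·T(1,0) − T(0,0))/3, solve for T(1,0):
4·T(1,0) = 3·0.427463 + 0.356892 = 1.639281
T(1,0) = 0.409820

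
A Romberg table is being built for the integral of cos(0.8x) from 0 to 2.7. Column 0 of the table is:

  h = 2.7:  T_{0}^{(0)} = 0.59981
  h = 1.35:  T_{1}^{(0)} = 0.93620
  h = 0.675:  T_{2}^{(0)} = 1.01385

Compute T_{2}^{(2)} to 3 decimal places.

T_{1}^{(1)} = 0.93620 + (0.93620 − 0.59981)/3 = 1.04833
T_{2}^{(1)} = 1.01385 + (1.01385 − 0.93620)/3 = 1.03973
T_{2}^{(2)} = (16·1.03973 − 1.04833) / 15 = 1.03916

1.039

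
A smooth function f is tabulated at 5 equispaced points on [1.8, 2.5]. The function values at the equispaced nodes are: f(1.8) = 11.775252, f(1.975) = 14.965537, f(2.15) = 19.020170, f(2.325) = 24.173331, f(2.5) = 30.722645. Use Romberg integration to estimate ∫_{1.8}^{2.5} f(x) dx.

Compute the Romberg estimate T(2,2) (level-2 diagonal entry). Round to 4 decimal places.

13.8302

T(0,0) (trapezoid, 1 panel, h=0.7000): 14.874264
T(1,0) (trapezoid, 2 panels, h=0.3500): 14.094191
T(2,0) (trapezoid, 4 panels, h=0.1750): 13.896398
T(1,1) = 14.094191 + (14.094191 − 14.874264)/3 = 13.834167
T(2,1) = 13.896398 + (13.896398 − 14.094191)/3 = 13.830467
T(2,2) = 13.830467 + (13.830467 − 13.834167)/15 = 13.830220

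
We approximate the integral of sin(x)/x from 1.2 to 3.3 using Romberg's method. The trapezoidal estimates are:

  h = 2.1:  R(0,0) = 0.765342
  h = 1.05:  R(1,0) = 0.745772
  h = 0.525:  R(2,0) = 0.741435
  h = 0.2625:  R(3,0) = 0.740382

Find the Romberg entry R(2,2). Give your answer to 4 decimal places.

Richardson extrapolation on the trapezoidal column (denominator 4−1=3):
R(1,1) = 0.745772 + (0.745772 − 0.765342)/3 = 0.739249
R(2,1) = 0.741435 + (0.741435 − 0.745772)/3 = 0.739989
R(2,2) = (16·0.739989 − 0.739249) / 15 = 0.740038

0.7400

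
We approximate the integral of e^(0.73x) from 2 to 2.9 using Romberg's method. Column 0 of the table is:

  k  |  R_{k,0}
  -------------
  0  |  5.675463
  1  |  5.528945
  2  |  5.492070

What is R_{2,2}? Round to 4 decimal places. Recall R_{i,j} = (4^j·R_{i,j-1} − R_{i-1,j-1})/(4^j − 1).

5.4798

R_{1,1} = 5.528945 + (5.528945 − 5.675463)/3 = 5.480106
R_{2,1} = 5.492070 + (5.492070 − 5.528945)/3 = 5.479778
R_{2,2} = (16·5.479778 − 5.480106) / 15 = 5.479756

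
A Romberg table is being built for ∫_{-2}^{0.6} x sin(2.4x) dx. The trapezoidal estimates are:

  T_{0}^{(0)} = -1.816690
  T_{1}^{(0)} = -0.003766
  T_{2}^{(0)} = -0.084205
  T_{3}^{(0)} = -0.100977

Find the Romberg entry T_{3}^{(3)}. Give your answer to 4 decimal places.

Richardson extrapolation on the trapezoidal column (denominator 4−1=3):
T_{1}^{(1)} = (4·(-0.003766) − (-1.816690)) / 3 = 0.600542
T_{2}^{(1)} = (4·(-0.084205) − (-0.003766)) / 3 = -0.111018
T_{3}^{(1)} = -0.100977 + (-0.100977 − (-0.084205))/3 = -0.106568
T_{2}^{(2)} = -0.111018 + (-0.111018 − 0.600542)/15 = -0.158455
T_{3}^{(2)} = -0.106568 + (-0.106568 − (-0.111018))/15 = -0.106271
T_{3}^{(3)} = (64·(-0.106271) − (-0.158455)) / 63 = -0.105443

-0.1054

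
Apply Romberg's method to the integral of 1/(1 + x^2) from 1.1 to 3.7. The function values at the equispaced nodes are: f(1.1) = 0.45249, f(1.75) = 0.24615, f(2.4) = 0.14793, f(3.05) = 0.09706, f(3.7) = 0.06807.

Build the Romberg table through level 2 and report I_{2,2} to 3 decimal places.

0.474

I_{0,0} (trapezoid, 1 panel, h=2.6000): 0.67673
I_{1,0} (trapezoid, 2 panels, h=1.3000): 0.53067
I_{2,0} (trapezoid, 4 panels, h=0.6500): 0.48842
I_{1,1} = 0.53067 + (0.53067 − 0.67673)/3 = 0.48198
I_{2,1} = 0.48842 + (0.48842 − 0.53067)/3 = 0.47434
I_{2,2} = 0.47434 + (0.47434 − 0.48198)/15 = 0.47383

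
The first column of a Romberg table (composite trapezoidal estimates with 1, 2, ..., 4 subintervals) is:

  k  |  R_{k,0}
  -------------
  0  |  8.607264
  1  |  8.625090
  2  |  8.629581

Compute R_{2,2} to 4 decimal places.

Richardson extrapolation on the trapezoidal column (denominator 4−1=3):
R_{1,1} = (4·8.625090 − 8.607264) / 3 = 8.631032
R_{2,1} = 8.629581 + (8.629581 − 8.625090)/3 = 8.631078
R_{2,2} = 8.631078 + (8.631078 − 8.631032)/15 = 8.631081

8.6311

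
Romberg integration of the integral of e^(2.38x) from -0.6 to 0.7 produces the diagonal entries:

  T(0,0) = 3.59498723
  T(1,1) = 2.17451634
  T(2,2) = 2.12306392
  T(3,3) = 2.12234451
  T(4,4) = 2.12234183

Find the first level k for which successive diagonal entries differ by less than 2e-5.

|T(1,1) − T(0,0)| = 1.42047089 ≥ 2e-5
|T(2,2) − T(1,1)| = 0.05145242 ≥ 2e-5
|T(3,3) − T(2,2)| = 0.00071941 ≥ 2e-5
|T(4,4) − T(3,3)| = 0.00000268 < 2e-5

k = 4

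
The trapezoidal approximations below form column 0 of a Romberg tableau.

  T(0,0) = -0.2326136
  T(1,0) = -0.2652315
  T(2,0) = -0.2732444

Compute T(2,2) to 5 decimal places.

-0.27590

Richardson extrapolation on the trapezoidal column (denominator 4−1=3):
T(1,1) = (4·(-0.2652315) − (-0.2326136)) / 3 = -0.2761041
T(2,1) = (4·(-0.2732444) − (-0.2652315)) / 3 = -0.2759154
T(2,2) = (16·(-0.2759154) − (-0.2761041)) / 15 = -0.2759028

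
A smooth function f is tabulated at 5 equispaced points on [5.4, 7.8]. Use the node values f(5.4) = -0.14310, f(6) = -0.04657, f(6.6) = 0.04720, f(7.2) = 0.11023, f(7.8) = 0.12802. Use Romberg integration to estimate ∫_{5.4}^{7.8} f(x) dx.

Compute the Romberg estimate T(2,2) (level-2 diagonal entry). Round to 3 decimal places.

T(0,0) (trapezoid, 1 panel, h=2.4000): -0.01810
T(1,0) (trapezoid, 2 panels, h=1.2000): 0.04759
T(2,0) (trapezoid, 4 panels, h=0.6000): 0.06199
T(1,1) = 0.04759 + (0.04759 − (-0.01810))/3 = 0.06949
T(2,1) = 0.06199 + (0.06199 − 0.04759)/3 = 0.06679
T(2,2) = 0.06679 + (0.06679 − 0.06949)/15 = 0.06661

0.067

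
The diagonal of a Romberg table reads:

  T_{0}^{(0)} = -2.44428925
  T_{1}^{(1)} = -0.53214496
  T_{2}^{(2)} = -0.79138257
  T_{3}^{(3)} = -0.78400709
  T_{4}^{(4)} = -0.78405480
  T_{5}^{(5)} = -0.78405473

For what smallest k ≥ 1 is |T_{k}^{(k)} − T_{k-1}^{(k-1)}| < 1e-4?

k = 4

|T_{1}^{(1)} − T_{0}^{(0)}| = 1.91214429 ≥ 1e-4
|T_{2}^{(2)} − T_{1}^{(1)}| = 0.25923761 ≥ 1e-4
|T_{3}^{(3)} − T_{2}^{(2)}| = 0.00737548 ≥ 1e-4
|T_{4}^{(4)} − T_{3}^{(3)}| = 0.00004771 < 1e-4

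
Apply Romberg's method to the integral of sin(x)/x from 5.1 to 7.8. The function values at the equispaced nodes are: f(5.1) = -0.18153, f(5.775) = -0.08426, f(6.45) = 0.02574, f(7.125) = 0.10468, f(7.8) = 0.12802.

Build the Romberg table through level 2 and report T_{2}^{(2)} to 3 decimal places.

T_{0}^{(0)} (trapezoid, 1 panel, h=2.7000): -0.07224
T_{1}^{(0)} (trapezoid, 2 panels, h=1.3500): -0.00137
T_{2}^{(0)} (trapezoid, 4 panels, h=0.6750): 0.01310
T_{1}^{(1)} = -0.00137 + (-0.00137 − (-0.07224))/3 = 0.02225
T_{2}^{(1)} = 0.01310 + (0.01310 − (-0.00137))/3 = 0.01792
T_{2}^{(2)} = 0.01792 + (0.01792 − 0.02225)/15 = 0.01763

0.018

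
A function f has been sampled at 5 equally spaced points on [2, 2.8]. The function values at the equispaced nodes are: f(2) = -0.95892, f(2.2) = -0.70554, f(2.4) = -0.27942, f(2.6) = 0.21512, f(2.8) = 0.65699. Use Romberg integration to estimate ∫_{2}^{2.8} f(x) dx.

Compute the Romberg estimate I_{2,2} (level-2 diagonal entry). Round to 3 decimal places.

-0.188

I_{0,0} (trapezoid, 1 panel, h=0.8000): -0.12077
I_{1,0} (trapezoid, 2 panels, h=0.4000): -0.17215
I_{2,0} (trapezoid, 4 panels, h=0.2000): -0.18416
I_{1,1} = -0.17215 + (-0.17215 − (-0.12077))/3 = -0.18928
I_{2,1} = -0.18416 + (-0.18416 − (-0.17215))/3 = -0.18816
I_{2,2} = -0.18816 + (-0.18816 − (-0.18928))/15 = -0.18809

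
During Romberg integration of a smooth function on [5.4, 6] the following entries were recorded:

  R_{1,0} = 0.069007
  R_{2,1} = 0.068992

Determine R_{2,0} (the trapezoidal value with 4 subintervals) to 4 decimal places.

0.0690

From R_{2,1} = (4·R_{2,0} − R_{1,0})/3, solve for R_{2,0}:
4·R_{2,0} = 3·0.068992 + 0.069007 = 0.275983
R_{2,0} = 0.068996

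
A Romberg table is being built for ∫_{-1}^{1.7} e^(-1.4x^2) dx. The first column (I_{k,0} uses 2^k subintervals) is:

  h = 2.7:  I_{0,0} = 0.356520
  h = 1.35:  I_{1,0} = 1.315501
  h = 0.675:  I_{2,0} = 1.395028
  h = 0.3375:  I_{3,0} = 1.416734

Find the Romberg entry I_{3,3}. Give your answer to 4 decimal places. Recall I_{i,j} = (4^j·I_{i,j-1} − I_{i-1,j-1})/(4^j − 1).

Richardson extrapolation on the trapezoidal column (denominator 4−1=3):
I_{1,1} = (4·1.315501 − 0.356520) / 3 = 1.635161
I_{2,1} = (4·1.395028 − 1.315501) / 3 = 1.421537
I_{3,1} = 1.416734 + (1.416734 − 1.395028)/3 = 1.423969
I_{2,2} = (16·1.421537 − 1.635161) / 15 = 1.407295
I_{3,2} = (16·1.423969 − 1.421537) / 15 = 1.424131
I_{3,3} = 1.424131 + (1.424131 − 1.407295)/63 = 1.424398

1.4244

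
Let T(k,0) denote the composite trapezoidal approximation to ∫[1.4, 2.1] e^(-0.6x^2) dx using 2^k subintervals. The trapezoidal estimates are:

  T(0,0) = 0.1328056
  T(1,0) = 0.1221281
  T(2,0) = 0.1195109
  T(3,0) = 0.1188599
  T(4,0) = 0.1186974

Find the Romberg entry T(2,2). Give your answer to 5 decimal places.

Richardson extrapolation on the trapezoidal column (denominator 4−1=3):
T(1,1) = 0.1221281 + (0.1221281 − 0.1328056)/3 = 0.1185689
T(2,1) = 0.1195109 + (0.1195109 − 0.1221281)/3 = 0.1186385
T(2,2) = 0.1186385 + (0.1186385 − 0.1185689)/15 = 0.1186431

0.11864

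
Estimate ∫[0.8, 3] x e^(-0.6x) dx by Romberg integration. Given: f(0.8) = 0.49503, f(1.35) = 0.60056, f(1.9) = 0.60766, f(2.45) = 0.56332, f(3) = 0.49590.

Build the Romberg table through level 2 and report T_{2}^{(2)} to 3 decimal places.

T_{0}^{(0)} (trapezoid, 1 panel, h=2.2000): 1.09002
T_{1}^{(0)} (trapezoid, 2 panels, h=1.1000): 1.21344
T_{2}^{(0)} (trapezoid, 4 panels, h=0.5500): 1.24685
T_{1}^{(1)} = 1.21344 + (1.21344 − 1.09002)/3 = 1.25458
T_{2}^{(1)} = 1.24685 + (1.24685 − 1.21344)/3 = 1.25799
T_{2}^{(2)} = 1.25799 + (1.25799 − 1.25458)/15 = 1.25822

1.258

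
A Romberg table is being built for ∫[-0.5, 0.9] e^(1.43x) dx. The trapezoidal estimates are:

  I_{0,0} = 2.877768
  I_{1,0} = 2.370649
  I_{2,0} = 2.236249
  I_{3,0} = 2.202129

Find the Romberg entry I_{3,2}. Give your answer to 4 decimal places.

2.1907

I_{2,1} = (4·2.236249 − 2.370649) / 3 = 2.191449
I_{3,1} = 2.202129 + (2.202129 − 2.236249)/3 = 2.190756
I_{3,2} = 2.190756 + (2.190756 − 2.191449)/15 = 2.190710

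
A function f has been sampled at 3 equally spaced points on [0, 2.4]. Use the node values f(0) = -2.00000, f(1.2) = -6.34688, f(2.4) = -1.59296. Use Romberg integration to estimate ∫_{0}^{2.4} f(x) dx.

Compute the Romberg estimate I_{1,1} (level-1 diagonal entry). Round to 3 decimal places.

I_{0,0} (trapezoid, 1 panel, h=2.4000): -4.31155
I_{1,0} (trapezoid, 2 panels, h=1.2000): -9.77203
I_{1,1} = -9.77203 + (-9.77203 − (-4.31155))/3 = -11.59219

-11.592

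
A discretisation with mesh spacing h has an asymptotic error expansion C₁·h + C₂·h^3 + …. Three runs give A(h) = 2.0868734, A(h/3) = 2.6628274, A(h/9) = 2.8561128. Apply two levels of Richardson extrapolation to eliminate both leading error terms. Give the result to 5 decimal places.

2.95283

First eliminate the h term (factor 3^1 = 3):
  B₁ = (3·2.6628274 − 2.0868734)/2 = 2.9508044
  B₂ = (3·2.8561128 − 2.6628274)/2 = 2.9527555
Then eliminate the h^3 term (factor 3^3 = 27):
  (27·2.9527555 − 2.9508044)/26 = 2.9528305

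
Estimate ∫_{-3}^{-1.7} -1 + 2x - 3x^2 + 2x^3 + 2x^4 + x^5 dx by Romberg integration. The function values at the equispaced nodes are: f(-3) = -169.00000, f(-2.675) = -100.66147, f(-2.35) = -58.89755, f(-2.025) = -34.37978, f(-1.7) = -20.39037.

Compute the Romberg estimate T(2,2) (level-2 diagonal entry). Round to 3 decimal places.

T(0,0) (trapezoid, 1 panel, h=1.3000): -123.10374
T(1,0) (trapezoid, 2 panels, h=0.6500): -99.83528
T(2,0) (trapezoid, 4 panels, h=0.3250): -93.80605
T(1,1) = -99.83528 + (-99.83528 − (-123.10374))/3 = -92.07913
T(2,1) = -93.80605 + (-93.80605 − (-99.83528))/3 = -91.79631
T(2,2) = -91.79631 + (-91.79631 − (-92.07913))/15 = -91.77746

-91.777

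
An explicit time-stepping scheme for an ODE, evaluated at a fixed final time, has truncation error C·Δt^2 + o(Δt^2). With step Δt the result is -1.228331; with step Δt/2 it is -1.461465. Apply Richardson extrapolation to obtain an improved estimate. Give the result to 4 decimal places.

-1.5392

Extrapolated value = (4·A(Δt/2) − A(Δt)) / (4 − 1)
= (4·(-1.461465) − (-1.228331)) / 3
= -4.617529 / 3 = -1.539176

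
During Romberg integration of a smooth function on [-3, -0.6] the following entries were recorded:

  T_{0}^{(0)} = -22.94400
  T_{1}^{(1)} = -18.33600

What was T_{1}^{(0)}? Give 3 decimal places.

-19.488

From T_{1}^{(1)} = (4·T_{1}^{(0)} − T_{0}^{(0)})/3, solve for T_{1}^{(0)}:
4·T_{1}^{(0)} = 3·(-18.33600) + (-22.94400) = -77.95200
T_{1}^{(0)} = -19.48800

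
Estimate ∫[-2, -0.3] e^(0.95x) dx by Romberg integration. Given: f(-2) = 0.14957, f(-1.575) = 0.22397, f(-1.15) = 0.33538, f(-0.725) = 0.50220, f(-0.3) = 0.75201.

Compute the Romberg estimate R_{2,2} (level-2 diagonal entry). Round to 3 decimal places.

R_{0,0} (trapezoid, 1 panel, h=1.7000): 0.76634
R_{1,0} (trapezoid, 2 panels, h=0.8500): 0.66824
R_{2,0} (trapezoid, 4 panels, h=0.4250): 0.64274
R_{1,1} = 0.66824 + (0.66824 − 0.76634)/3 = 0.63554
R_{2,1} = 0.64274 + (0.64274 − 0.66824)/3 = 0.63424
R_{2,2} = 0.63424 + (0.63424 − 0.63554)/15 = 0.63415

0.634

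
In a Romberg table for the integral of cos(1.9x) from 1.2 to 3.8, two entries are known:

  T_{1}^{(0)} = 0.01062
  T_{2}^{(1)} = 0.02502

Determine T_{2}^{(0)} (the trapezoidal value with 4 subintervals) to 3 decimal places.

From T_{2}^{(1)} = (4·T_{2}^{(0)} − T_{1}^{(0)})/3, solve for T_{2}^{(0)}:
4·T_{2}^{(0)} = 3·0.02502 + 0.01062 = 0.08568
T_{2}^{(0)} = 0.02142

0.021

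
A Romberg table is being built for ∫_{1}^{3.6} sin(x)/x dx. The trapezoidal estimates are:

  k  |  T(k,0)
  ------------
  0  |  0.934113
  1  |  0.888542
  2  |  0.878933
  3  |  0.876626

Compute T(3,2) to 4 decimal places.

0.8759

Richardson extrapolation on the trapezoidal column (denominator 4−1=3):
T(2,1) = 0.878933 + (0.878933 − 0.888542)/3 = 0.875730
T(3,1) = (4·0.876626 − 0.878933) / 3 = 0.875857
T(3,2) = (16·0.875857 − 0.875730) / 15 = 0.875865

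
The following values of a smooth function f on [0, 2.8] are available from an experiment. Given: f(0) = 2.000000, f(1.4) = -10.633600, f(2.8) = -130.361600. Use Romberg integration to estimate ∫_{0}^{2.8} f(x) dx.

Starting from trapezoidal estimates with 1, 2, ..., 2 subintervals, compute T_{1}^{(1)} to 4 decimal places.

-79.7515

T_{0}^{(0)} (trapezoid, 1 panel, h=2.8000): -179.706240
T_{1}^{(0)} (trapezoid, 2 panels, h=1.4000): -104.740160
T_{1}^{(1)} = -104.740160 + (-104.740160 − (-179.706240))/3 = -79.751467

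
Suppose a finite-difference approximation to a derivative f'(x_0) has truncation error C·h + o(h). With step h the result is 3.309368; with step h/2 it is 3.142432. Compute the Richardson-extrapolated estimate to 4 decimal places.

2.9755

The leading error scales as h; refining by a factor of 2 reduces it by 2^1 = 2.
Extrapolated value = (2·A(h/2) − A(h)) / (2 − 1)
= (2·3.142432 − 3.309368) / 1
= 2.975496 / 1 = 2.975496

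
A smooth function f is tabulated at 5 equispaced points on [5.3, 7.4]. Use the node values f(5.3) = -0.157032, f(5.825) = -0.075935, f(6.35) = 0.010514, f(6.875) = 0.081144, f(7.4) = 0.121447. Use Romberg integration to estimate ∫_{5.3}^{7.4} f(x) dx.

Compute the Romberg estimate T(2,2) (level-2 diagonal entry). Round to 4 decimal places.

T(0,0) (trapezoid, 1 panel, h=2.1000): -0.037364
T(1,0) (trapezoid, 2 panels, h=1.0500): -0.007642
T(2,0) (trapezoid, 4 panels, h=0.5250): -0.001086
T(1,1) = -0.007642 + (-0.007642 − (-0.037364))/3 = 0.002265
T(2,1) = -0.001086 + (-0.001086 − (-0.007642))/3 = 0.001099
T(2,2) = 0.001099 + (0.001099 − 0.002265)/15 = 0.001021

0.0010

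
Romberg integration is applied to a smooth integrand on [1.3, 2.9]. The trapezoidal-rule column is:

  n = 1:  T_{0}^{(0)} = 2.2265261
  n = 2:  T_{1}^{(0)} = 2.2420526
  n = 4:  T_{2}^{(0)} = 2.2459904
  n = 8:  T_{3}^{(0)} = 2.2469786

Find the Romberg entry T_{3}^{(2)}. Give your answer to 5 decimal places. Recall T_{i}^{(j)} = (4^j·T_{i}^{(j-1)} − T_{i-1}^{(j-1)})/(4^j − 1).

Richardson extrapolation on the trapezoidal column (denominator 4−1=3):
T_{2}^{(1)} = (4·2.2459904 − 2.2420526) / 3 = 2.2473030
T_{3}^{(1)} = (4·2.2469786 − 2.2459904) / 3 = 2.2473080
T_{3}^{(2)} = 2.2473080 + (2.2473080 − 2.2473030)/15 = 2.2473083

2.24731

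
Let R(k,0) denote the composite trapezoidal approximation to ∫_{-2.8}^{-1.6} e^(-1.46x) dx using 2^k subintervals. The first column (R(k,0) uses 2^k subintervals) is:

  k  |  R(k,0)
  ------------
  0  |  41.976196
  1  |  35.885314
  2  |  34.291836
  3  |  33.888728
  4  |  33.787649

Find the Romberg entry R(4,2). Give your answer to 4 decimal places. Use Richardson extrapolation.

Richardson extrapolation on the trapezoidal column (denominator 4−1=3):
R(3,1) = 33.888728 + (33.888728 − 34.291836)/3 = 33.754359
R(4,1) = (4·33.787649 − 33.888728) / 3 = 33.753956
R(4,2) = (16·33.753956 − 33.754359) / 15 = 33.753929

33.7539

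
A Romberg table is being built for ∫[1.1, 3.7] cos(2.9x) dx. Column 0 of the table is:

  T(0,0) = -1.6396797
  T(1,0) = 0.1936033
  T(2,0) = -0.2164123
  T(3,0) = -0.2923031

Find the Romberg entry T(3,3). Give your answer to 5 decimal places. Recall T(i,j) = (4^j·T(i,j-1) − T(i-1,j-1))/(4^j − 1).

T(1,1) = (4·0.1936033 − (-1.6396797)) / 3 = 0.8046976
T(2,1) = (4·(-0.2164123) − 0.1936033) / 3 = -0.3530842
T(3,1) = (4·(-0.2923031) − (-0.2164123)) / 3 = -0.3176000
T(2,2) = -0.3530842 + (-0.3530842 − 0.8046976)/15 = -0.4302697
T(3,2) = -0.3176000 + (-0.3176000 − (-0.3530842))/15 = -0.3152344
T(3,3) = (64·(-0.3152344) − (-0.4302697)) / 63 = -0.3134084

-0.31341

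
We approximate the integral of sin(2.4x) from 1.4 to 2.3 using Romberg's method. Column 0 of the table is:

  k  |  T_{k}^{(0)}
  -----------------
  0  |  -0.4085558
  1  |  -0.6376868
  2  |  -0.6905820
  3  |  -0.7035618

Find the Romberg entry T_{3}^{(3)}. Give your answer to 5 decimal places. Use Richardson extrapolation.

-0.70787

Richardson extrapolation on the trapezoidal column (denominator 4−1=3):
T_{1}^{(1)} = (4·(-0.6376868) − (-0.4085558)) / 3 = -0.7140638
T_{2}^{(1)} = (4·(-0.6905820) − (-0.6376868)) / 3 = -0.7082137
T_{3}^{(1)} = (4·(-0.7035618) − (-0.6905820)) / 3 = -0.7078884
T_{2}^{(2)} = (16·(-0.7082137) − (-0.7140638)) / 15 = -0.7078237
T_{3}^{(2)} = (16·(-0.7078884) − (-0.7082137)) / 15 = -0.7078667
T_{3}^{(3)} = (64·(-0.7078667) − (-0.7078237)) / 63 = -0.7078674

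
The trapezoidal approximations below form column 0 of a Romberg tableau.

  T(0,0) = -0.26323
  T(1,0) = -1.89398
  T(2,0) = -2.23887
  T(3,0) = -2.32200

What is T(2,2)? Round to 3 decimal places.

T(1,1) = (4·(-1.89398) − (-0.26323)) / 3 = -2.43756
T(2,1) = -2.23887 + (-2.23887 − (-1.89398))/3 = -2.35383
T(2,2) = -2.35383 + (-2.35383 − (-2.43756))/15 = -2.34825
(Column j=1 coincides with Simpson's rule on the same nodes.)

-2.348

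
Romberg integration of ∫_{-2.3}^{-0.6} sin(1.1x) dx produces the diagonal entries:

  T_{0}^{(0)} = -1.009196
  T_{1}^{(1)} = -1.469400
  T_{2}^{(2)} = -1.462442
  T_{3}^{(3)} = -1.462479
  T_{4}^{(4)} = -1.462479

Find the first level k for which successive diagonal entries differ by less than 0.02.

|T_{1}^{(1)} − T_{0}^{(0)}| = 0.460204 ≥ 0.02
|T_{2}^{(2)} − T_{1}^{(1)}| = 0.006958 < 0.02

k = 2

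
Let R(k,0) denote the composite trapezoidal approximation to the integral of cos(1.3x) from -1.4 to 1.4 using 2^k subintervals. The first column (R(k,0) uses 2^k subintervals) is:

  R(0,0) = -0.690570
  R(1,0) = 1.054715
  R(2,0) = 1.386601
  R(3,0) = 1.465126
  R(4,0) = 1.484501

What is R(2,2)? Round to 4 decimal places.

R(1,1) = (4·1.054715 − (-0.690570)) / 3 = 1.636477
R(2,1) = 1.386601 + (1.386601 − 1.054715)/3 = 1.497230
R(2,2) = (16·1.497230 − 1.636477) / 15 = 1.487947
(Column j=1 coincides with Simpson's rule on the same nodes.)

1.4879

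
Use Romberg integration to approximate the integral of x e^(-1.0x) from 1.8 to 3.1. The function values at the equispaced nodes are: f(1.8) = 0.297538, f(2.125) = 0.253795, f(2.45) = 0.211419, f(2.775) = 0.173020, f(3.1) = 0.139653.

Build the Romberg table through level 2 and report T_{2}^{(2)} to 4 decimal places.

0.2781

T_{0}^{(0)} (trapezoid, 1 panel, h=1.3000): 0.284174
T_{1}^{(0)} (trapezoid, 2 panels, h=0.6500): 0.279509
T_{2}^{(0)} (trapezoid, 4 panels, h=0.3250): 0.278470
T_{1}^{(1)} = 0.279509 + (0.279509 − 0.284174)/3 = 0.277954
T_{2}^{(1)} = 0.278470 + (0.278470 − 0.279509)/3 = 0.278124
T_{2}^{(2)} = 0.278124 + (0.278124 − 0.277954)/15 = 0.278135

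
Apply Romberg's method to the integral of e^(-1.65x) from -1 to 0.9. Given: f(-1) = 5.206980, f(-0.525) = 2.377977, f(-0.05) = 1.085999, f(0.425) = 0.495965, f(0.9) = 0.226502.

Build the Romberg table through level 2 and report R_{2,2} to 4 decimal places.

3.0196

R_{0,0} (trapezoid, 1 panel, h=1.9000): 5.161808
R_{1,0} (trapezoid, 2 panels, h=0.9500): 3.612603
R_{2,0} (trapezoid, 4 panels, h=0.4750): 3.171424
R_{1,1} = 3.612603 + (3.612603 − 5.161808)/3 = 3.096201
R_{2,1} = 3.171424 + (3.171424 − 3.612603)/3 = 3.024364
R_{2,2} = 3.024364 + (3.024364 − 3.096201)/15 = 3.019575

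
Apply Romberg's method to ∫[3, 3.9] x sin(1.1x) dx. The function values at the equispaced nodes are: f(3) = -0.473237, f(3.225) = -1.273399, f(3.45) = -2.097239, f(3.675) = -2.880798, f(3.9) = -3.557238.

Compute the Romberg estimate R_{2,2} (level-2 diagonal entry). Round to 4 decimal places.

-1.8631

R_{0,0} (trapezoid, 1 panel, h=0.9000): -1.813714
R_{1,0} (trapezoid, 2 panels, h=0.4500): -1.850614
R_{2,0} (trapezoid, 4 panels, h=0.2250): -1.860002
R_{1,1} = -1.850614 + (-1.850614 − (-1.813714))/3 = -1.862914
R_{2,1} = -1.860002 + (-1.860002 − (-1.850614))/3 = -1.863131
R_{2,2} = -1.863131 + (-1.863131 − (-1.862914))/15 = -1.863145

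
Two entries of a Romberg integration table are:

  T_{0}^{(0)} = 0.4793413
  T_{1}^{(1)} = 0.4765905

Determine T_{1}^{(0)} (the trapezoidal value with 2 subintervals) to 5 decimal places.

0.47728

From T_{1}^{(1)} = (4·T_{1}^{(0)} − T_{0}^{(0)})/3, solve for T_{1}^{(0)}:
4·T_{1}^{(0)} = 3·0.4765905 + 0.4793413 = 1.9091128
T_{1}^{(0)} = 0.4772782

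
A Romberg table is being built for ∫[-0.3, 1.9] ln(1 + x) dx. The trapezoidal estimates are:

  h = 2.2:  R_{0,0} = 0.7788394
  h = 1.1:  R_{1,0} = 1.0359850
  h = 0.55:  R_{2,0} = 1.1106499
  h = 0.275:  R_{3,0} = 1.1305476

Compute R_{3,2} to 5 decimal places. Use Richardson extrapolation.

1.13729

R_{2,1} = (4·1.1106499 − 1.0359850) / 3 = 1.1355382
R_{3,1} = 1.1305476 + (1.1305476 − 1.1106499)/3 = 1.1371802
R_{3,2} = (16·1.1371802 − 1.1355382) / 15 = 1.1372897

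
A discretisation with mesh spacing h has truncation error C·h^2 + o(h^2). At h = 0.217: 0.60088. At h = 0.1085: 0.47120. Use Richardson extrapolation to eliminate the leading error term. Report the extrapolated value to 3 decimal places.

Extrapolated value = (4·A(h/2) − A(h)) / (4 − 1)
= (4·0.47120 − 0.60088) / 3
= 1.28392 / 3 = 0.42797

0.428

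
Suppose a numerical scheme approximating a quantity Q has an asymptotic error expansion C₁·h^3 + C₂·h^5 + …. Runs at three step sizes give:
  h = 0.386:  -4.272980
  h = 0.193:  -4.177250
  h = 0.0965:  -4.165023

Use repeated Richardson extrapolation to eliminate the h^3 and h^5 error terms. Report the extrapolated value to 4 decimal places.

First eliminate the h^3 term (factor 2^3 = 8):
  B₁ = (8·(-4.177250) − (-4.272980))/7 = -4.163574
  B₂ = (8·(-4.165023) − (-4.177250))/7 = -4.163276
Then eliminate the h^5 term (factor 2^5 = 32):
  (32·(-4.163276) − (-4.163574))/31 = -4.163266

-4.1633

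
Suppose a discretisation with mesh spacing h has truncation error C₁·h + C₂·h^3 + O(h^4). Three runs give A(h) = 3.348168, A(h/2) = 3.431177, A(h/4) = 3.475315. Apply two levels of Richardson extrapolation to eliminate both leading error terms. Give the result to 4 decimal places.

First eliminate the h term (factor 2^1 = 2):
  B₁ = (2·3.431177 − 3.348168)/1 = 3.514186
  B₂ = (2·3.475315 − 3.431177)/1 = 3.519453
Then eliminate the h^3 term (factor 2^3 = 8):
  (8·3.519453 − 3.514186)/7 = 3.520205

3.5202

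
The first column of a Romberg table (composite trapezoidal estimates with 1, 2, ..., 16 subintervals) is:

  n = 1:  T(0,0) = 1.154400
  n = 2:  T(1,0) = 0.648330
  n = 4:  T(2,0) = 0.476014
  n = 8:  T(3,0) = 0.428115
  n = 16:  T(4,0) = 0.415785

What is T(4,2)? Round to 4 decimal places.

0.4116

T(3,1) = 0.428115 + (0.428115 − 0.476014)/3 = 0.412149
T(4,1) = (4·0.415785 − 0.428115) / 3 = 0.411675
T(4,2) = (16·0.411675 − 0.412149) / 15 = 0.411643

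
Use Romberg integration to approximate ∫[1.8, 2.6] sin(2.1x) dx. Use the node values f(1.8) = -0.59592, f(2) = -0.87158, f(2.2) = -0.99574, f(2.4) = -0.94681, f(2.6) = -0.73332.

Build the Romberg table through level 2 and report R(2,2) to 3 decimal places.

R(0,0) (trapezoid, 1 panel, h=0.8000): -0.53170
R(1,0) (trapezoid, 2 panels, h=0.4000): -0.66414
R(2,0) (trapezoid, 4 panels, h=0.2000): -0.69575
R(1,1) = -0.66414 + (-0.66414 − (-0.53170))/3 = -0.70829
R(2,1) = -0.69575 + (-0.69575 − (-0.66414))/3 = -0.70629
R(2,2) = -0.70629 + (-0.70629 − (-0.70829))/15 = -0.70616

-0.706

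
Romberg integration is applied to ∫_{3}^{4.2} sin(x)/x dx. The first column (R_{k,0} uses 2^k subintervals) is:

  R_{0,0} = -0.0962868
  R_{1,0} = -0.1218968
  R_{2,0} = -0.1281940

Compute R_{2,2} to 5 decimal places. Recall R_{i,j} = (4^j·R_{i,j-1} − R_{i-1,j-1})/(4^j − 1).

-0.13028

R_{1,1} = -0.1218968 + (-0.1218968 − (-0.0962868))/3 = -0.1304335
R_{2,1} = -0.1281940 + (-0.1281940 − (-0.1218968))/3 = -0.1302931
R_{2,2} = (16·(-0.1302931) − (-0.1304335)) / 15 = -0.1302837
(Column j=1 coincides with Simpson's rule on the same nodes.)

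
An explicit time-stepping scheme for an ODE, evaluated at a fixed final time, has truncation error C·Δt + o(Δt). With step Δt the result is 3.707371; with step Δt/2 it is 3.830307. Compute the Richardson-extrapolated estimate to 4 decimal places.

3.9532

The leading error scales as Δt; refining by a factor of 2 reduces it by 2^1 = 2.
Extrapolated value = (2·A(Δt/2) − A(Δt)) / (2 − 1)
= (2·3.830307 − 3.707371) / 1
= 3.953243 / 1 = 3.953243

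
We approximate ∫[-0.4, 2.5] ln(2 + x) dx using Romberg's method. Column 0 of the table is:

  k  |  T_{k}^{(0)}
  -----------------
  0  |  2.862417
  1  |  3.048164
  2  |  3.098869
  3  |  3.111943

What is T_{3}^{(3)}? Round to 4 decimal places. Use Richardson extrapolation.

T_{1}^{(1)} = 3.048164 + (3.048164 − 2.862417)/3 = 3.110080
T_{2}^{(1)} = 3.098869 + (3.098869 − 3.048164)/3 = 3.115771
T_{3}^{(1)} = (4·3.111943 − 3.098869) / 3 = 3.116301
T_{2}^{(2)} = (16·3.115771 − 3.110080) / 15 = 3.116150
T_{3}^{(2)} = 3.116301 + (3.116301 − 3.115771)/15 = 3.116336
T_{3}^{(3)} = 3.116336 + (3.116336 − 3.116150)/63 = 3.116339

3.1163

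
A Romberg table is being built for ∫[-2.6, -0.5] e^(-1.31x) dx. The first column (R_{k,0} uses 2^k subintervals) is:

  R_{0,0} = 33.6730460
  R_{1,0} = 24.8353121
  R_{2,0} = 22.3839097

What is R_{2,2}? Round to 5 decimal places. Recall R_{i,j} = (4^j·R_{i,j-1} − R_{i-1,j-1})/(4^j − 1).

Richardson extrapolation on the trapezoidal column (denominator 4−1=3):
R_{1,1} = 24.8353121 + (24.8353121 − 33.6730460)/3 = 21.8894008
R_{2,1} = (4·22.3839097 − 24.8353121) / 3 = 21.5667756
R_{2,2} = 21.5667756 + (21.5667756 − 21.8894008)/15 = 21.5452673

21.54527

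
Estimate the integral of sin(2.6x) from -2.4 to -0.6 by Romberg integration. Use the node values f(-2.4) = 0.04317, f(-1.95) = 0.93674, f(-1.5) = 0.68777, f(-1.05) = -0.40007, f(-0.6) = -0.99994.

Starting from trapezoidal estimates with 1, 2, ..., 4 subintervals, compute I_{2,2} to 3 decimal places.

0.375

I_{0,0} (trapezoid, 1 panel, h=1.8000): -0.86109
I_{1,0} (trapezoid, 2 panels, h=0.9000): 0.18845
I_{2,0} (trapezoid, 4 panels, h=0.4500): 0.33572
I_{1,1} = 0.18845 + (0.18845 − (-0.86109))/3 = 0.53830
I_{2,1} = 0.33572 + (0.33572 − 0.18845)/3 = 0.38481
I_{2,2} = 0.38481 + (0.38481 − 0.53830)/15 = 0.37458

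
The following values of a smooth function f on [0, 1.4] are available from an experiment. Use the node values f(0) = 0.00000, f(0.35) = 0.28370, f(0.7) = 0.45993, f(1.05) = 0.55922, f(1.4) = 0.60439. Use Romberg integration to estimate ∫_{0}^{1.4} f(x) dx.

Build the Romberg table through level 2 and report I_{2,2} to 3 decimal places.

I_{0,0} (trapezoid, 1 panel, h=1.4000): 0.42307
I_{1,0} (trapezoid, 2 panels, h=0.7000): 0.53349
I_{2,0} (trapezoid, 4 panels, h=0.3500): 0.56177
I_{1,1} = 0.53349 + (0.53349 − 0.42307)/3 = 0.57030
I_{2,1} = 0.56177 + (0.56177 − 0.53349)/3 = 0.57120
I_{2,2} = 0.57120 + (0.57120 − 0.57030)/15 = 0.57126

0.571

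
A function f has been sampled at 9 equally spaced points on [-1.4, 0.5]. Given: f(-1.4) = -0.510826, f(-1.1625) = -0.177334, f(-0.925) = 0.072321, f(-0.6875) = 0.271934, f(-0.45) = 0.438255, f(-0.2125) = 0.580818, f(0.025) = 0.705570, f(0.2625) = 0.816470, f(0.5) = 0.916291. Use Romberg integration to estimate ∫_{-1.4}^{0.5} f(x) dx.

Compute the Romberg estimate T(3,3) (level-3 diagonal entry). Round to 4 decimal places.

0.6972

T(0,0) (trapezoid, 1 panel, h=1.9000): 0.385192
T(1,0) (trapezoid, 2 panels, h=0.9500): 0.608938
T(2,0) (trapezoid, 4 panels, h=0.4750): 0.673967
T(3,0) (trapezoid, 8 panels, h=0.2375): 0.691307
T(1,1) = 0.608938 + (0.608938 − 0.385192)/3 = 0.683520
T(2,1) = 0.673967 + (0.673967 − 0.608938)/3 = 0.695643
T(3,1) = 0.691307 + (0.691307 − 0.673967)/3 = 0.697087
T(2,2) = 0.695643 + (0.695643 − 0.683520)/15 = 0.696451
T(3,2) = 0.697087 + (0.697087 − 0.695643)/15 = 0.697183
T(3,3) = 0.697183 + (0.697183 − 0.696451)/63 = 0.697195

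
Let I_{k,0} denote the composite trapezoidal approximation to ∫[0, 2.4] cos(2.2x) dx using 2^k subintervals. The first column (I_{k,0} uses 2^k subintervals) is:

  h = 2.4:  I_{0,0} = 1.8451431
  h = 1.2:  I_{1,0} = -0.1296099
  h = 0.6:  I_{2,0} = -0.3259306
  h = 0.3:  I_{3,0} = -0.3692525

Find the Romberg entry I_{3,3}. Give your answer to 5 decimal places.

-0.38347

Richardson extrapolation on the trapezoidal column (denominator 4−1=3):
I_{1,1} = -0.1296099 + (-0.1296099 − 1.8451431)/3 = -0.7878609
I_{2,1} = -0.3259306 + (-0.3259306 − (-0.1296099))/3 = -0.3913708
I_{3,1} = (4·(-0.3692525) − (-0.3259306)) / 3 = -0.3836931
I_{2,2} = -0.3913708 + (-0.3913708 − (-0.7878609))/15 = -0.3649381
I_{3,2} = (16·(-0.3836931) − (-0.3913708)) / 15 = -0.3831813
I_{3,3} = -0.3831813 + (-0.3831813 − (-0.3649381))/63 = -0.3834709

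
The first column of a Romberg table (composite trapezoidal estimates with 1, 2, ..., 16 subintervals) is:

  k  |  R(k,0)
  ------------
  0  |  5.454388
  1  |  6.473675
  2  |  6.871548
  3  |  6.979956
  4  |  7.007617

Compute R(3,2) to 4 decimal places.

Richardson extrapolation on the trapezoidal column (denominator 4−1=3):
R(2,1) = (4·6.871548 − 6.473675) / 3 = 7.004172
R(3,1) = 6.979956 + (6.979956 − 6.871548)/3 = 7.016092
R(3,2) = (16·7.016092 − 7.004172) / 15 = 7.016887

7.0169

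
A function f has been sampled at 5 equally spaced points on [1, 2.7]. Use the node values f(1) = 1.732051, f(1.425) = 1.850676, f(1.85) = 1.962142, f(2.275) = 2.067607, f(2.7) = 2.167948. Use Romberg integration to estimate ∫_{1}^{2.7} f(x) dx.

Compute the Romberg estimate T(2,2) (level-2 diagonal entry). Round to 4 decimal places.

3.3288

T(0,0) (trapezoid, 1 panel, h=1.7000): 3.314999
T(1,0) (trapezoid, 2 panels, h=0.8500): 3.325320
T(2,0) (trapezoid, 4 panels, h=0.4250): 3.327930
T(1,1) = 3.325320 + (3.325320 − 3.314999)/3 = 3.328760
T(2,1) = 3.327930 + (3.327930 − 3.325320)/3 = 3.328800
T(2,2) = 3.328800 + (3.328800 − 3.328760)/15 = 3.328803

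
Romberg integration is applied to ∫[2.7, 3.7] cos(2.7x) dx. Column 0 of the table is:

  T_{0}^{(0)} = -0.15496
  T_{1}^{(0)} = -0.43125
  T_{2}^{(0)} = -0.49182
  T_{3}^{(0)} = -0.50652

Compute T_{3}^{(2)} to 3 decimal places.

T_{2}^{(1)} = (4·(-0.49182) − (-0.43125)) / 3 = -0.51201
T_{3}^{(1)} = (4·(-0.50652) − (-0.49182)) / 3 = -0.51142
T_{3}^{(2)} = -0.51142 + (-0.51142 − (-0.51201))/15 = -0.51138

-0.511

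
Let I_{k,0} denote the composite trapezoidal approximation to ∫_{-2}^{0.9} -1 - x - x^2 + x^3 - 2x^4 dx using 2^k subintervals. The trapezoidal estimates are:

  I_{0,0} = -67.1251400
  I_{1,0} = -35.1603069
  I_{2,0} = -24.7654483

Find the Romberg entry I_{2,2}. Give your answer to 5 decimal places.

-21.08684

Richardson extrapolation on the trapezoidal column (denominator 4−1=3):
I_{1,1} = -35.1603069 + (-35.1603069 − (-67.1251400))/3 = -24.5053625
I_{2,1} = -24.7654483 + (-24.7654483 − (-35.1603069))/3 = -21.3004954
I_{2,2} = -21.3004954 + (-21.3004954 − (-24.5053625))/15 = -21.0868376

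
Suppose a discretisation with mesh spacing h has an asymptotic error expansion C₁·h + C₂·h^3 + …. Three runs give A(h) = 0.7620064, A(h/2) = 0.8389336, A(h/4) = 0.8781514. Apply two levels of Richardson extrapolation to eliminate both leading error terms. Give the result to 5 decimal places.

First eliminate the h term (factor 2^1 = 2):
  B₁ = (2·0.8389336 − 0.7620064)/1 = 0.9158608
  B₂ = (2·0.8781514 − 0.8389336)/1 = 0.9173692
Then eliminate the h^3 term (factor 2^3 = 8):
  (8·0.9173692 − 0.9158608)/7 = 0.9175847

0.91758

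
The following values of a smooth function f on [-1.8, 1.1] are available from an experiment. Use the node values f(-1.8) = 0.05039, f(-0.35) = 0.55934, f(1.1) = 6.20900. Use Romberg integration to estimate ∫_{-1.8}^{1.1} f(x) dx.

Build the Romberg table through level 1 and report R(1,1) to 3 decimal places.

R(0,0) (trapezoid, 1 panel, h=2.9000): 9.07612
R(1,0) (trapezoid, 2 panels, h=1.4500): 5.34910
R(1,1) = 5.34910 + (5.34910 − 9.07612)/3 = 4.10676

4.107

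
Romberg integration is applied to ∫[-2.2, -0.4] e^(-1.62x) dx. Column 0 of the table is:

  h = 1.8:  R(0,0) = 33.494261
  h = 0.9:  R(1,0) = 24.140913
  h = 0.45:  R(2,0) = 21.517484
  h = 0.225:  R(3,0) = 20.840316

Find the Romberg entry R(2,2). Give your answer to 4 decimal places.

20.6177

Richardson extrapolation on the trapezoidal column (denominator 4−1=3):
R(1,1) = (4·24.140913 − 33.494261) / 3 = 21.023130
R(2,1) = 21.517484 + (21.517484 − 24.140913)/3 = 20.643008
R(2,2) = 20.643008 + (20.643008 − 21.023130)/15 = 20.617667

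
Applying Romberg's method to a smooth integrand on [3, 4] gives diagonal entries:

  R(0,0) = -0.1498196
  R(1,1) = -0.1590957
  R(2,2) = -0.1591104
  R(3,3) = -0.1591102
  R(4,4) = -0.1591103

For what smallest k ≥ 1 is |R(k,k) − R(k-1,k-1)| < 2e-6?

k = 3

|R(1,1) − R(0,0)| = 0.0092761 ≥ 2e-6
|R(2,2) − R(1,1)| = 0.0000147 ≥ 2e-6
|R(3,3) − R(2,2)| = 0.0000002 < 2e-6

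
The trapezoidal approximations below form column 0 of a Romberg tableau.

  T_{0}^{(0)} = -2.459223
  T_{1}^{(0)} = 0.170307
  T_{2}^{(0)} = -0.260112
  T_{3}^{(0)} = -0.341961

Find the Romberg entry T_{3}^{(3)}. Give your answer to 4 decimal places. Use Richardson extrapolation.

-0.3648

Richardson extrapolation on the trapezoidal column (denominator 4−1=3):
T_{1}^{(1)} = (4·0.170307 − (-2.459223)) / 3 = 1.046817
T_{2}^{(1)} = -0.260112 + (-0.260112 − 0.170307)/3 = -0.403585
T_{3}^{(1)} = -0.341961 + (-0.341961 − (-0.260112))/3 = -0.369244
T_{2}^{(2)} = (16·(-0.403585) − 1.046817) / 15 = -0.500278
T_{3}^{(2)} = -0.369244 + (-0.369244 − (-0.403585))/15 = -0.366955
T_{3}^{(3)} = (64·(-0.366955) − (-0.500278)) / 63 = -0.364839
(Column j=1 coincides with Simpson's rule on the same nodes.)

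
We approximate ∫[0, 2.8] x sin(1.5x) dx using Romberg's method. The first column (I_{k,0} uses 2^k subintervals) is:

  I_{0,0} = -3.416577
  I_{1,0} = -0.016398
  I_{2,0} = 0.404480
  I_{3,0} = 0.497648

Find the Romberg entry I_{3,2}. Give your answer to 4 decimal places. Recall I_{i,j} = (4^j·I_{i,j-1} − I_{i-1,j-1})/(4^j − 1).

0.5276

Richardson extrapolation on the trapezoidal column (denominator 4−1=3):
I_{2,1} = (4·0.404480 − (-0.016398)) / 3 = 0.544773
I_{3,1} = (4·0.497648 − 0.404480) / 3 = 0.528704
I_{3,2} = 0.528704 + (0.528704 − 0.544773)/15 = 0.527633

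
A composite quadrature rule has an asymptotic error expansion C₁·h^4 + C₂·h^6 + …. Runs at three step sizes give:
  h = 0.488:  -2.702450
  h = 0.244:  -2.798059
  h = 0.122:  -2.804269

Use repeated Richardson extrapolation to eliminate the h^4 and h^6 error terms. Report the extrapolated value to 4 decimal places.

First eliminate the h^4 term (factor 2^4 = 16):
  B₁ = (16·(-2.798059) − (-2.702450))/15 = -2.804433
  B₂ = (16·(-2.804269) − (-2.798059))/15 = -2.804683
Then eliminate the h^6 term (factor 2^6 = 64):
  (64·(-2.804683) − (-2.804433))/63 = -2.804687

-2.8047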